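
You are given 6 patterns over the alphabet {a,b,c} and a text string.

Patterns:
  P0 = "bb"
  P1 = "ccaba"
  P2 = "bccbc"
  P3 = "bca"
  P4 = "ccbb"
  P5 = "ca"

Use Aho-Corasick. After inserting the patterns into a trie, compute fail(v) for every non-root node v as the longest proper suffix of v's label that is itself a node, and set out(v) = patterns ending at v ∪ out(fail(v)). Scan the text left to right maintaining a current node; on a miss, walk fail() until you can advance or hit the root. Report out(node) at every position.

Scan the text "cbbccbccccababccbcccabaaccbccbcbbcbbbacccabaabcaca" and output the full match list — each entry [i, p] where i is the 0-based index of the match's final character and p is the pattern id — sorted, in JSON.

Build:
Trie (insert patterns):
  n0 'ε': b→1 c→3
  n1 'b': b→2 c→8
  n2 'bb': ·  [P0 ends]
  n3 'c': a→15 c→4
  n4 'cc': a→5 b→13
  n5 'cca': b→6
  n6 'ccab': a→7
  n7 'ccaba': ·  [P1 ends]
  n8 'bc': a→12 c→9
  n9 'bcc': b→10
  n10 'bccb': c→11
  n11 'bccbc': ·  [P2 ends]
  n12 'bca': ·  [P3 ends]
  n13 'ccb': b→14
  n14 'ccbb': ·  [P4 ends]
  n15 'ca': ·  [P5 ends]

Failure links (BFS by depth):
  n1('b'): parent n0 fail=0; on 'b' 0 → fail=0;  out ∅∪∅=∅
  n3('c'): parent n0 fail=0; on 'c' 0 → fail=0;  out ∅∪∅=∅
  n2('bb'): parent n1 fail=0; on 'b' 0 → fail=1;  out {0}∪∅={0}
  n4('cc'): parent n3 fail=0; on 'c' 0 → fail=3;  out ∅∪∅=∅
  n8('bc'): parent n1 fail=0; on 'c' 0 → fail=3;  out ∅∪∅=∅
  n15('ca'): parent n3 fail=0; on 'a' 0 → fail=0;  out {5}∪∅={5}
  n5('cca'): parent n4 fail=3; on 'a' 3 → fail=15;  out ∅∪{5}={5}
  n9('bcc'): parent n8 fail=3; on 'c' 3 → fail=4;  out ∅∪∅=∅
  n12('bca'): parent n8 fail=3; on 'a' 3 → fail=15;  out {3}∪{5}={3,5}
  n13('ccb'): parent n4 fail=3; on 'b' 3→0 → fail=1;  out ∅∪∅=∅
  n6('ccab'): parent n5 fail=15; on 'b' 15→0 → fail=1;  out ∅∪∅=∅
  n10('bccb'): parent n9 fail=4; on 'b' 4 → fail=13;  out ∅∪∅=∅
  n14('ccbb'): parent n13 fail=1; on 'b' 1 → fail=2;  out {4}∪{0}={0,4}
  n7('ccaba'): parent n6 fail=1; on 'a' 1→0 → fail=0;  out {1}∪∅={1}
  n11('bccbc'): parent n10 fail=13; on 'c' 13→1 → fail=8;  out {2}∪∅={2}

Text stream:
i=0 'c': node 0→3
i=1 'b': node 3→1 ·f
i=2 'b': node 1→2  emit P0@[1:2]
i=3 'c': node 2→8 ·f
i=4 'c': node 8→9
i=5 'b': node 9→10
i=6 'c': node 10→11  emit P2@[2:6]
i=7 'c': node 11→9 ·f
i=8 'c': node 9→4 ·f
i=9 'c': node 4→4 ·f
i=10 'a': node 4→5  emit P5@[9:10]
i=11 'b': node 5→6
i=12 'a': node 6→7  emit P1@[8:12]
i=13 'b': node 7→1 ·f
i=14 'c': node 1→8
i=15 'c': node 8→9
i=16 'b': node 9→10
i=17 'c': node 10→11  emit P2@[13:17]
i=18 'c': node 11→9 ·f
i=19 'c': node 9→4 ·f
i=20 'a': node 4→5  emit P5@[19:20]
i=21 'b': node 5→6
i=22 'a': node 6→7  emit P1@[18:22]
i=23 'a': node 7→0 ·f
i=24 'c': node 0→3
i=25 'c': node 3→4
i=26 'b': node 4→13
i=27 'c': node 13→8 ·f
i=28 'c': node 8→9
i=29 'b': node 9→10
i=30 'c': node 10→11  emit P2@[26:30]
i=31 'b': node 11→1 ·f
i=32 'b': node 1→2  emit P0@[31:32]
i=33 'c': node 2→8 ·f
i=34 'b': node 8→1 ·f
i=35 'b': node 1→2  emit P0@[34:35]
i=36 'b': node 2→2 ·f  emit P0@[35:36]
i=37 'a': node 2→0 ·f
i=38 'c': node 0→3
i=39 'c': node 3→4
i=40 'c': node 4→4 ·f
i=41 'a': node 4→5  emit P5@[40:41]
i=42 'b': node 5→6
i=43 'a': node 6→7  emit P1@[39:43]
i=44 'a': node 7→0 ·f
i=45 'b': node 0→1
i=46 'c': node 1→8
i=47 'a': node 8→12  emit P3@[45:47],P5@[46:47]
i=48 'c': node 12→3 ·f
i=49 'a': node 3→15  emit P5@[48:49]

All matches (sorted): [[2,0],[6,2],[10,5],[12,1],[17,2],[20,5],[22,1],[30,2],[32,0],[35,0],[36,0],[41,5],[43,1],[47,3],[47,5],[49,5]]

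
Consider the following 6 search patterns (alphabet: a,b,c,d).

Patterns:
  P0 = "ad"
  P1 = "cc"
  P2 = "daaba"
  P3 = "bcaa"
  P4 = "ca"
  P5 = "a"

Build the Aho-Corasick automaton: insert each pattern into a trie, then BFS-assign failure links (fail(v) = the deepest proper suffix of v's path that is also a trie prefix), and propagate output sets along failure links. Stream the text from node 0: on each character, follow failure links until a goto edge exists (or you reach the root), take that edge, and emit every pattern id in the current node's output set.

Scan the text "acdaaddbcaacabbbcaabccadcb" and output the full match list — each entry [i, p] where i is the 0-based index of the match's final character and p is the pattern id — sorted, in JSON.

Build automaton:
Trie (insert patterns):
  0='ε' goto a→1 b→10 c→3 d→5
  1='a' goto d→2  [P5 ends]
  2='ad' goto ·  [P0 ends]
  3='c' goto a→14 c→4
  4='cc' goto ·  [P1 ends]
  5='d' goto a→6
  6='da' goto a→7
  7='daa' goto b→8
  8='daab' goto a→9
  9='daaba' goto ·  [P2 ends]
  10='b' goto c→11
  11='bc' goto a→12
  12='bca' goto a→13
  13='bcaa' goto ·  [P3 ends]
  14='ca' goto ·  [P4 ends]

Failure links (BFS by depth):
  n1('a'): parent n0 fail=0; on 'a' 0 → fail=0;  out {5}∪∅={5}
  n3('c'): parent n0 fail=0; on 'c' 0 → fail=0;  out ∅∪∅=∅
  n5('d'): parent n0 fail=0; on 'd' 0 → fail=0;  out ∅∪∅=∅
  n10('b'): parent n0 fail=0; on 'b' 0 → fail=0;  out ∅∪∅=∅
  n2('ad'): parent n1 fail=0; on 'd' 0 → fail=5;  out {0}∪∅={0}
  n4('cc'): parent n3 fail=0; on 'c' 0 → fail=3;  out {1}∪∅={1}
  n6('da'): parent n5 fail=0; on 'a' 0 → fail=1;  out ∅∪{5}={5}
  n11('bc'): parent n10 fail=0; on 'c' 0 → fail=3;  out ∅∪∅=∅
  n14('ca'): parent n3 fail=0; on 'a' 0 → fail=1;  out {4}∪{5}={4,5}
  n7('daa'): parent n6 fail=1; on 'a' 1→0 → fail=1;  out ∅∪{5}={5}
  n12('bca'): parent n11 fail=3; on 'a' 3 → fail=14;  out ∅∪{4,5}={4,5}
  n8('daab'): parent n7 fail=1; on 'b' 1→0 → fail=10;  out ∅∪∅=∅
  n13('bcaa'): parent n12 fail=14; on 'a' 14→1→0 → fail=1;  out {3}∪{5}={3,5}
  n9('daaba'): parent n8 fail=10; on 'a' 10→0 → fail=1;  out {2}∪{5}={2,5}

Run:
i=0 'a': node 0→1  emit P5@[0:0]
i=1 'c': node 1→3 (fail-walked)
i=2 'd': node 3→5 (fail-walked)
i=3 'a': node 5→6  emit P5@[3:3]
i=4 'a': node 6→7  emit P5@[4:4]
i=5 'd': node 7→2 (fail-walked)  emit P0@[4:5]
i=6 'd': node 2→5 (fail-walked)
i=7 'b': node 5→10 (fail-walked)
i=8 'c': node 10→11
i=9 'a': node 11→12  emit P4@[8:9],P5@[9:9]
i=10 'a': node 12→13  emit P3@[7:10],P5@[10:10]
i=11 'c': node 13→3 (fail-walked)
i=12 'a': node 3→14  emit P4@[11:12],P5@[12:12]
i=13 'b': node 14→10 (fail-walked)
i=14 'b': node 10→10 (fail-walked)
i=15 'b': node 10→10 (fail-walked)
i=16 'c': node 10→11
i=17 'a': node 11→12  emit P4@[16:17],P5@[17:17]
i=18 'a': node 12→13  emit P3@[15:18],P5@[18:18]
i=19 'b': node 13→10 (fail-walked)
i=20 'c': node 10→11
i=21 'c': node 11→4 (fail-walked)  emit P1@[20:21]
i=22 'a': node 4→14 (fail-walked)  emit P4@[21:22],P5@[22:22]
i=23 'd': node 14→2 (fail-walked)  emit P0@[22:23]
i=24 'c': node 2→3 (fail-walked)
i=25 'b': node 3→10 (fail-walked)

Result: [[0,5],[3,5],[4,5],[5,0],[9,4],[9,5],[10,3],[10,5],[12,4],[12,5],[17,4],[17,5],[18,3],[18,5],[21,1],[22,4],[22,5],[23,0]]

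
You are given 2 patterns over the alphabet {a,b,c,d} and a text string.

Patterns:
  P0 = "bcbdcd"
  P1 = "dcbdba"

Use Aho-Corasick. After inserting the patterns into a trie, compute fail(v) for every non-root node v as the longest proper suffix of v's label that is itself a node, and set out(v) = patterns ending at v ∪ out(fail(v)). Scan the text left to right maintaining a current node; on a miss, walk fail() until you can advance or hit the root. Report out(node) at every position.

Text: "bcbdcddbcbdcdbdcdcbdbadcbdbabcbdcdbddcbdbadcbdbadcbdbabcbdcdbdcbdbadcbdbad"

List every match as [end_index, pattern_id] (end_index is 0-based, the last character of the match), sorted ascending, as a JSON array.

Build automaton:
Trie nodes:
  0='ε' goto b→1 d→7
  1='b' goto c→2
  2='bc' goto b→3
  3='bcb' goto d→4
  4='bcbd' goto c→5
  5='bcbdc' goto d→6
  6='bcbdcd' goto ·  ←P0
  7='d' goto c→8
  8='dc' goto b→9
  9='dcb' goto d→10
  10='dcbd' goto b→11
  11='dcbdb' goto a→12
  12='dcbdba' goto ·  ←P1

BFS fail/out derivation:
  fail(1) 'b': from fail(0)=0 chase 'b': 0 ⇒ 0;  out=∅∪out(0)=∅
  fail(7) 'd': from fail(0)=0 chase 'd': 0 ⇒ 0;  out=∅∪out(0)=∅
  fail(2) 'bc': from fail(1)=0 chase 'c': 0 ⇒ 0;  out=∅∪out(0)=∅
  fail(8) 'dc': from fail(7)=0 chase 'c': 0 ⇒ 0;  out=∅∪out(0)=∅
  fail(3) 'bcb': from fail(2)=0 chase 'b': 0 ⇒ 1;  out=∅∪out(1)=∅
  fail(9) 'dcb': from fail(8)=0 chase 'b': 0 ⇒ 1;  out=∅∪out(1)=∅
  fail(4) 'bcbd': from fail(3)=1 chase 'd': 1→0 ⇒ 7;  out=∅∪out(7)=∅
  fail(10) 'dcbd': from fail(9)=1 chase 'd': 1→0 ⇒ 7;  out=∅∪out(7)=∅
  fail(5) 'bcbdc': from fail(4)=7 chase 'c': 7 ⇒ 8;  out=∅∪out(8)=∅
  fail(11) 'dcbdb': from fail(10)=7 chase 'b': 7→0 ⇒ 1;  out=∅∪out(1)=∅
  fail(6) 'bcbdcd': from fail(5)=8 chase 'd': 8→0 ⇒ 7;  out={0}∪out(7)={0}
  fail(12) 'dcbdba': from fail(11)=1 chase 'a': 1→0 ⇒ 0;  out={1}∪out(0)={1}

Scan:
i=0 'b': node 0→1
i=1 'c': node 1→2
i=2 'b': node 2→3
i=3 'd': node 3→4
i=4 'c': node 4→5
i=5 'd': node 5→6  ** P0@[0:5]
i=6 'd': node 6→7 ·f
i=7 'b': node 7→1 ·f
i=8 'c': node 1→2
i=9 'b': node 2→3
i=10 'd': node 3→4
i=11 'c': node 4→5
i=12 'd': node 5→6  ** P0@[7:12]
i=13 'b': node 6→1 ·f
i=14 'd': node 1→7 ·f
i=15 'c': node 7→8
i=16 'd': node 8→7 ·f
i=17 'c': node 7→8
i=18 'b': node 8→9
i=19 'd': node 9→10
i=20 'b': node 10→11
i=21 'a': node 11→12  ** P1@[16:21]
i=22 'd': node 12→7 ·f
i=23 'c': node 7→8
i=24 'b': node 8→9
i=25 'd': node 9→10
i=26 'b': node 10→11
i=27 'a': node 11→12  ** P1@[22:27]
i=28 'b': node 12→1 ·f
i=29 'c': node 1→2
i=30 'b': node 2→3
i=31 'd': node 3→4
i=32 'c': node 4→5
i=33 'd': node 5→6  ** P0@[28:33]
i=34 'b': node 6→1 ·f
i=35 'd': node 1→7 ·f
i=36 'd': node 7→7 ·f
i=37 'c': node 7→8
i=38 'b': node 8→9
i=39 'd': node 9→10
i=40 'b': node 10→11
i=41 'a': node 11→12  ** P1@[36:41]
i=42 'd': node 12→7 ·f
i=43 'c': node 7→8
i=44 'b': node 8→9
i=45 'd': node 9→10
i=46 'b': node 10→11
i=47 'a': node 11→12  ** P1@[42:47]
i=48 'd': node 12→7 ·f
i=49 'c': node 7→8
i=50 'b': node 8→9
i=51 'd': node 9→10
i=52 'b': node 10→11
i=53 'a': node 11→12  ** P1@[48:53]
i=54 'b': node 12→1 ·f
i=55 'c': node 1→2
i=56 'b': node 2→3
i=57 'd': node 3→4
i=58 'c': node 4→5
i=59 'd': node 5→6  ** P0@[54:59]
i=60 'b': node 6→1 ·f
i=61 'd': node 1→7 ·f
i=62 'c': node 7→8
i=63 'b': node 8→9
i=64 'd': node 9→10
i=65 'b': node 10→11
i=66 'a': node 11→12  ** P1@[61:66]
i=67 'd': node 12→7 ·f
i=68 'c': node 7→8
i=69 'b': node 8→9
i=70 'd': node 9→10
i=71 'b': node 10→11
i=72 'a': node 11→12  ** P1@[67:72]
i=73 'd': node 12→7 ·f

Matches: [[5,0],[12,0],[21,1],[27,1],[33,0],[41,1],[47,1],[53,1],[59,0],[66,1],[72,1]]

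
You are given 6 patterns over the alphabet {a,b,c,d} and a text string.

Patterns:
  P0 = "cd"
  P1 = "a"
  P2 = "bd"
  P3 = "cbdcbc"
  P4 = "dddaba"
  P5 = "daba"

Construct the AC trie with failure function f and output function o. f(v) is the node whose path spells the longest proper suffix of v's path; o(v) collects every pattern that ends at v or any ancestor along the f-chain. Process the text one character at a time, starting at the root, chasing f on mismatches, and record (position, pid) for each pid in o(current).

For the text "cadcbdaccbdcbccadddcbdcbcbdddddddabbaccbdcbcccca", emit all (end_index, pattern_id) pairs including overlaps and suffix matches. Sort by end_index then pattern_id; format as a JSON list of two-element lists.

Build automaton:
Trie nodes:
  n0 'ε': a→3 b→4 c→1 d→11
  n1 'c': b→6 d→2
  n2 'cd': ·  [P0 ends]
  n3 'a': ·  [P1 ends]
  n4 'b': d→5
  n5 'bd': ·  [P2 ends]
  n6 'cb': d→7
  n7 'cbd': c→8
  n8 'cbdc': b→9
  n9 'cbdcb': c→10
  n10 'cbdcbc': ·  [P3 ends]
  n11 'd': a→17 d→12
  n12 'dd': d→13
  n13 'ddd': a→14
  n14 'ddda': b→15
  n15 'dddab': a→16
  n16 'dddaba': ·  [P4 ends]
  n17 'da': b→18
  n18 'dab': a→19
  n19 'daba': ·  [P5 ends]

BFS fail/out derivation:
  n1('c'): parent n0 fail=0; on 'c' 0 → fail=0;  out ∅∪∅=∅
  n3('a'): parent n0 fail=0; on 'a' 0 → fail=0;  out {1}∪∅={1}
  n4('b'): parent n0 fail=0; on 'b' 0 → fail=0;  out ∅∪∅=∅
  n11('d'): parent n0 fail=0; on 'd' 0 → fail=0;  out ∅∪∅=∅
  n2('cd'): parent n1 fail=0; on 'd' 0 → fail=11;  out {0}∪∅={0}
  n5('bd'): parent n4 fail=0; on 'd' 0 → fail=11;  out {2}∪∅={2}
  n6('cb'): parent n1 fail=0; on 'b' 0 → fail=4;  out ∅∪∅=∅
  n12('dd'): parent n11 fail=0; on 'd' 0 → fail=11;  out ∅∪∅=∅
  n17('da'): parent n11 fail=0; on 'a' 0 → fail=3;  out ∅∪{1}={1}
  n7('cbd'): parent n6 fail=4; on 'd' 4 → fail=5;  out ∅∪{2}={2}
  n13('ddd'): parent n12 fail=11; on 'd' 11 → fail=12;  out ∅∪∅=∅
  n18('dab'): parent n17 fail=3; on 'b' 3→0 → fail=4;  out ∅∪∅=∅
  n8('cbdc'): parent n7 fail=5; on 'c' 5→11→0 → fail=1;  out ∅∪∅=∅
  n14('ddda'): parent n13 fail=12; on 'a' 12→11 → fail=17;  out ∅∪{1}={1}
  n19('daba'): parent n18 fail=4; on 'a' 4→0 → fail=3;  out {5}∪{1}={1,5}
  n9('cbdcb'): parent n8 fail=1; on 'b' 1 → fail=6;  out ∅∪∅=∅
  n15('dddab'): parent n14 fail=17; on 'b' 17 → fail=18;  out ∅∪∅=∅
  n10('cbdcbc'): parent n9 fail=6; on 'c' 6→4→0 → fail=1;  out {3}∪∅={3}
  n16('dddaba'): parent n15 fail=18; on 'a' 18 → fail=19;  out {4}∪{1,5}={1,4,5}

Text stream:
[0] read 'c'  n0⇒n1
[1] read 'a'  n1⇒n3 ·f  ** P1@[1:1]
[2] read 'd'  n3⇒n11 ·f
[3] read 'c'  n11⇒n1 ·f
[4] read 'b'  n1⇒n6
[5] read 'd'  n6⇒n7  ** P2@[4:5]
[6] read 'a'  n7⇒n17 ·f  ** P1@[6:6]
[7] read 'c'  n17⇒n1 ·f
[8] read 'c'  n1⇒n1 ·f
[9] read 'b'  n1⇒n6
[10] read 'd'  n6⇒n7  ** P2@[9:10]
[11] read 'c'  n7⇒n8
[12] read 'b'  n8⇒n9
[13] read 'c'  n9⇒n10  ** P3@[8:13]
[14] read 'c'  n10⇒n1 ·f
[15] read 'a'  n1⇒n3 ·f  ** P1@[15:15]
[16] read 'd'  n3⇒n11 ·f
[17] read 'd'  n11⇒n12
[18] read 'd'  n12⇒n13
[19] read 'c'  n13⇒n1 ·f
[20] read 'b'  n1⇒n6
[21] read 'd'  n6⇒n7  ** P2@[20:21]
[22] read 'c'  n7⇒n8
[23] read 'b'  n8⇒n9
[24] read 'c'  n9⇒n10  ** P3@[19:24]
[25] read 'b'  n10⇒n6 ·f
[26] read 'd'  n6⇒n7  ** P2@[25:26]
[27] read 'd'  n7⇒n12 ·f
[28] read 'd'  n12⇒n13
[29] read 'd'  n13⇒n13 ·f
[30] read 'd'  n13⇒n13 ·f
[31] read 'd'  n13⇒n13 ·f
[32] read 'd'  n13⇒n13 ·f
[33] read 'a'  n13⇒n14  ** P1@[33:33]
[34] read 'b'  n14⇒n15
[35] read 'b'  n15⇒n4 ·f
[36] read 'a'  n4⇒n3 ·f  ** P1@[36:36]
[37] read 'c'  n3⇒n1 ·f
[38] read 'c'  n1⇒n1 ·f
[39] read 'b'  n1⇒n6
[40] read 'd'  n6⇒n7  ** P2@[39:40]
[41] read 'c'  n7⇒n8
[42] read 'b'  n8⇒n9
[43] read 'c'  n9⇒n10  ** P3@[38:43]
[44] read 'c'  n10⇒n1 ·f
[45] read 'c'  n1⇒n1 ·f
[46] read 'c'  n1⇒n1 ·f
[47] read 'a'  n1⇒n3 ·f  ** P1@[47:47]

All matches (sorted): [[1,1],[5,2],[6,1],[10,2],[13,3],[15,1],[21,2],[24,3],[26,2],[33,1],[36,1],[40,2],[43,3],[47,1]]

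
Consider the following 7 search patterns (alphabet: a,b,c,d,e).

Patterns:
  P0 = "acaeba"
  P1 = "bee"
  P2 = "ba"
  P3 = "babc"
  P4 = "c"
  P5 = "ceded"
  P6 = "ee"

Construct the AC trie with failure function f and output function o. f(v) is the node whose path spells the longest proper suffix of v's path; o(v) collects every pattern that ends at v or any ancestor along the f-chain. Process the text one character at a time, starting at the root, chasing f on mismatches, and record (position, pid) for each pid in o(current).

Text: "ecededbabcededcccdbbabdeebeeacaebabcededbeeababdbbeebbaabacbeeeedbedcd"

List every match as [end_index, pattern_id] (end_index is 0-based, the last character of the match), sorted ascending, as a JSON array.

Build:
Trie nodes:
  0='ε' goto a→1 b→7 c→13 e→18
  1='a' goto c→2
  2='ac' goto a→3
  3='aca' goto e→4
  4='acae' goto b→5
  5='acaeb' goto a→6
  6='acaeba' goto ·  ←P0
  7='b' goto a→10 e→8
  8='be' goto e→9
  9='bee' goto ·  ←P1
  10='ba' goto b→11  ←P2
  11='bab' goto c→12
  12='babc' goto ·  ←P3
  13='c' goto e→14  ←P4
  14='ce' goto d→15
  15='ced' goto e→16
  16='cede' goto d→17
  17='ceded' goto ·  ←P5
  18='e' goto e→19
  19='ee' goto ·  ←P6

Failure links (BFS by depth):
  n1('a'): parent n0 fail=0; on 'a' 0 → fail=0;  out ∅∪∅=∅
  n7('b'): parent n0 fail=0; on 'b' 0 → fail=0;  out ∅∪∅=∅
  n13('c'): parent n0 fail=0; on 'c' 0 → fail=0;  out {4}∪∅={4}
  n18('e'): parent n0 fail=0; on 'e' 0 → fail=0;  out ∅∪∅=∅
  n2('ac'): parent n1 fail=0; on 'c' 0 → fail=13;  out ∅∪{4}={4}
  n8('be'): parent n7 fail=0; on 'e' 0 → fail=18;  out ∅∪∅=∅
  n10('ba'): parent n7 fail=0; on 'a' 0 → fail=1;  out {2}∪∅={2}
  n14('ce'): parent n13 fail=0; on 'e' 0 → fail=18;  out ∅∪∅=∅
  n19('ee'): parent n18 fail=0; on 'e' 0 → fail=18;  out {6}∪∅={6}
  n3('aca'): parent n2 fail=13; on 'a' 13→0 → fail=1;  out ∅∪∅=∅
  n9('bee'): parent n8 fail=18; on 'e' 18 → fail=19;  out {1}∪{6}={1,6}
  n11('bab'): parent n10 fail=1; on 'b' 1→0 → fail=7;  out ∅∪∅=∅
  n15('ced'): parent n14 fail=18; on 'd' 18→0 → fail=0;  out ∅∪∅=∅
  n4('acae'): parent n3 fail=1; on 'e' 1→0 → fail=18;  out ∅∪∅=∅
  n12('babc'): parent n11 fail=7; on 'c' 7→0 → fail=13;  out {3}∪{4}={3,4}
  n16('cede'): parent n15 fail=0; on 'e' 0 → fail=18;  out ∅∪∅=∅
  n5('acaeb'): parent n4 fail=18; on 'b' 18→0 → fail=7;  out ∅∪∅=∅
  n17('ceded'): parent n16 fail=18; on 'd' 18→0 → fail=0;  out {5}∪∅={5}
  n6('acaeba'): parent n5 fail=7; on 'a' 7 → fail=10;  out {0}∪{2}={0,2}

Run:
pos 0 'e': at 18
pos 1 'c': at 13 ·f  → match P4@[1:1]
pos 2 'e': at 14
pos 3 'd': at 15
pos 4 'e': at 16
pos 5 'd': at 17  → match P5@[1:5]
pos 6 'b': at 7 ·f
pos 7 'a': at 10  → match P2@[6:7]
pos 8 'b': at 11
pos 9 'c': at 12  → match P3@[6:9],P4@[9:9]
pos 10 'e': at 14 ·f
pos 11 'd': at 15
pos 12 'e': at 16
pos 13 'd': at 17  → match P5@[9:13]
pos 14 'c': at 13 ·f  → match P4@[14:14]
pos 15 'c': at 13 ·f  → match P4@[15:15]
pos 16 'c': at 13 ·f  → match P4@[16:16]
pos 17 'd': at 0 ·f
pos 18 'b': at 7
pos 19 'b': at 7 ·f
pos 20 'a': at 10  → match P2@[19:20]
pos 21 'b': at 11
pos 22 'd': at 0 ·f
pos 23 'e': at 18
pos 24 'e': at 19  → match P6@[23:24]
pos 25 'b': at 7 ·f
pos 26 'e': at 8
pos 27 'e': at 9  → match P1@[25:27],P6@[26:27]
pos 28 'a': at 1 ·f
pos 29 'c': at 2  → match P4@[29:29]
pos 30 'a': at 3
pos 31 'e': at 4
pos 32 'b': at 5
pos 33 'a': at 6  → match P0@[28:33],P2@[32:33]
pos 34 'b': at 11 ·f
pos 35 'c': at 12  → match P3@[32:35],P4@[35:35]
pos 36 'e': at 14 ·f
pos 37 'd': at 15
pos 38 'e': at 16
pos 39 'd': at 17  → match P5@[35:39]
pos 40 'b': at 7 ·f
pos 41 'e': at 8
pos 42 'e': at 9  → match P1@[40:42],P6@[41:42]
pos 43 'a': at 1 ·f
pos 44 'b': at 7 ·f
pos 45 'a': at 10  → match P2@[44:45]
pos 46 'b': at 11
pos 47 'd': at 0 ·f
pos 48 'b': at 7
pos 49 'b': at 7 ·f
pos 50 'e': at 8
pos 51 'e': at 9  → match P1@[49:51],P6@[50:51]
pos 52 'b': at 7 ·f
pos 53 'b': at 7 ·f
pos 54 'a': at 10  → match P2@[53:54]
pos 55 'a': at 1 ·f
pos 56 'b': at 7 ·f
pos 57 'a': at 10  → match P2@[56:57]
pos 58 'c': at 2 ·f  → match P4@[58:58]
pos 59 'b': at 7 ·f
pos 60 'e': at 8
pos 61 'e': at 9  → match P1@[59:61],P6@[60:61]
pos 62 'e': at 19 ·f  → match P6@[61:62]
pos 63 'e': at 19 ·f  → match P6@[62:63]
pos 64 'd': at 0 ·f
pos 65 'b': at 7
pos 66 'e': at 8
pos 67 'd': at 0 ·f
pos 68 'c': at 13  → match P4@[68:68]
pos 69 'd': at 0 ·f

All matches (sorted): [[1,4],[5,5],[7,2],[9,3],[9,4],[13,5],[14,4],[15,4],[16,4],[20,2],[24,6],[27,1],[27,6],[29,4],[33,0],[33,2],[35,3],[35,4],[39,5],[42,1],[42,6],[45,2],[51,1],[51,6],[54,2],[57,2],[58,4],[61,1],[61,6],[62,6],[63,6],[68,4]]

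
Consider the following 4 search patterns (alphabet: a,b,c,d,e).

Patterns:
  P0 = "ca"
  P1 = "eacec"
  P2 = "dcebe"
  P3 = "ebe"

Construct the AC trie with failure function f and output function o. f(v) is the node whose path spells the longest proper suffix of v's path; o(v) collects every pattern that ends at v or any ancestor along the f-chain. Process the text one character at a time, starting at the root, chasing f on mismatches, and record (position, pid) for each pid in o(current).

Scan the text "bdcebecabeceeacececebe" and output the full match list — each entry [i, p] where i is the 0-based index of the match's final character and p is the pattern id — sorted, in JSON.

Construct AC machine:
Trie (insert patterns):
  n0 'ε': c→1 d→8 e→3
  n1 'c': a→2
  n2 'ca': ·  [P0 ends]
  n3 'e': a→4 b→13
  n4 'ea': c→5
  n5 'eac': e→6
  n6 'eace': c→7
  n7 'eacec': ·  [P1 ends]
  n8 'd': c→9
  n9 'dc': e→10
  n10 'dce': b→11
  n11 'dceb': e→12
  n12 'dcebe': ·  [P2 ends]
  n13 'eb': e→14
  n14 'ebe': ·  [P3 ends]

BFS fail/out derivation:
  fail(1) 'c': from fail(0)=0 chase 'c': 0 ⇒ 0;  out=∅∪out(0)=∅
  fail(3) 'e': from fail(0)=0 chase 'e': 0 ⇒ 0;  out=∅∪out(0)=∅
  fail(8) 'd': from fail(0)=0 chase 'd': 0 ⇒ 0;  out=∅∪out(0)=∅
  fail(2) 'ca': from fail(1)=0 chase 'a': 0 ⇒ 0;  out={0}∪out(0)={0}
  fail(4) 'ea': from fail(3)=0 chase 'a': 0 ⇒ 0;  out=∅∪out(0)=∅
  fail(9) 'dc': from fail(8)=0 chase 'c': 0 ⇒ 1;  out=∅∪out(1)=∅
  fail(13) 'eb': from fail(3)=0 chase 'b': 0 ⇒ 0;  out=∅∪out(0)=∅
  fail(5) 'eac': from fail(4)=0 chase 'c': 0 ⇒ 1;  out=∅∪out(1)=∅
  fail(10) 'dce': from fail(9)=1 chase 'e': 1→0 ⇒ 3;  out=∅∪out(3)=∅
  fail(14) 'ebe': from fail(13)=0 chase 'e': 0 ⇒ 3;  out={3}∪out(3)={3}
  fail(6) 'eace': from fail(5)=1 chase 'e': 1→0 ⇒ 3;  out=∅∪out(3)=∅
  fail(11) 'dceb': from fail(10)=3 chase 'b': 3 ⇒ 13;  out=∅∪out(13)=∅
  fail(7) 'eacec': from fail(6)=3 chase 'c': 3→0 ⇒ 1;  out={1}∪out(1)={1}
  fail(12) 'dcebe': from fail(11)=13 chase 'e': 13 ⇒ 14;  out={2}∪out(14)={2,3}

Scan:
pos 0 'b': at 0
pos 1 'd': at 8
pos 2 'c': at 9
pos 3 'e': at 10
pos 4 'b': at 11
pos 5 'e': at 12  → match P2@[1:5],P3@[3:5]
pos 6 'c': at 1 ·f
pos 7 'a': at 2  → match P0@[6:7]
pos 8 'b': at 0 ·f
pos 9 'e': at 3
pos 10 'c': at 1 ·f
pos 11 'e': at 3 ·f
pos 12 'e': at 3 ·f
pos 13 'a': at 4
pos 14 'c': at 5
pos 15 'e': at 6
pos 16 'c': at 7  → match P1@[12:16]
pos 17 'e': at 3 ·f
pos 18 'c': at 1 ·f
pos 19 'e': at 3 ·f
pos 20 'b': at 13
pos 21 'e': at 14  → match P3@[19:21]

Result: [[5,2],[5,3],[7,0],[16,1],[21,3]]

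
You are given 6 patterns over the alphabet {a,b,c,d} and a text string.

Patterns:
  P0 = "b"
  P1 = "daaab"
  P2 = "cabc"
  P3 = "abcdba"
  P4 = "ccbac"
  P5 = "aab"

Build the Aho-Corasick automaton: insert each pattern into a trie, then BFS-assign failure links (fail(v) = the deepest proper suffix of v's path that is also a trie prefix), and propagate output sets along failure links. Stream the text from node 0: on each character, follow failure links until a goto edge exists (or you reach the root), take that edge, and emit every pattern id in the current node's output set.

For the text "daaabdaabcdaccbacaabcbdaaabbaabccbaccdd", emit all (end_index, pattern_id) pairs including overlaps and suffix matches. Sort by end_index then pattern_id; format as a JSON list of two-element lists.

Build automaton:
Trie (insert patterns):
  0='ε' goto a→11 b→1 c→7 d→2
  1='b' goto ·  ←P0
  2='d' goto a→3
  3='da' goto a→4
  4='daa' goto a→5
  5='daaa' goto b→6
  6='daaab' goto ·  ←P1
  7='c' goto a→8 c→17
  8='ca' goto b→9
  9='cab' goto c→10
  10='cabc' goto ·  ←P2
  11='a' goto a→21 b→12
  12='ab' goto c→13
  13='abc' goto d→14
  14='abcd' goto b→15
  15='abcdb' goto a→16
  16='abcdba' goto ·  ←P3
  17='cc' goto b→18
  18='ccb' goto a→19
  19='ccba' goto c→20
  20='ccbac' goto ·  ←P4
  21='aa' goto b→22
  22='aab' goto ·  ←P5

Failure links (BFS by depth):
  fail(1) 'b': from fail(0)=0 chase 'b': 0 ⇒ 0;  out={0}∪out(0)={0}
  fail(2) 'd': from fail(0)=0 chase 'd': 0 ⇒ 0;  out=∅∪out(0)=∅
  fail(7) 'c': from fail(0)=0 chase 'c': 0 ⇒ 0;  out=∅∪out(0)=∅
  fail(11) 'a': from fail(0)=0 chase 'a': 0 ⇒ 0;  out=∅∪out(0)=∅
  fail(3) 'da': from fail(2)=0 chase 'a': 0 ⇒ 11;  out=∅∪out(11)=∅
  fail(8) 'ca': from fail(7)=0 chase 'a': 0 ⇒ 11;  out=∅∪out(11)=∅
  fail(12) 'ab': from fail(11)=0 chase 'b': 0 ⇒ 1;  out=∅∪out(1)={0}
  fail(17) 'cc': from fail(7)=0 chase 'c': 0 ⇒ 7;  out=∅∪out(7)=∅
  fail(21) 'aa': from fail(11)=0 chase 'a': 0 ⇒ 11;  out=∅∪out(11)=∅
  fail(4) 'daa': from fail(3)=11 chase 'a': 11 ⇒ 21;  out=∅∪out(21)=∅
  fail(9) 'cab': from fail(8)=11 chase 'b': 11 ⇒ 12;  out=∅∪out(12)={0}
  fail(13) 'abc': from fail(12)=1 chase 'c': 1→0 ⇒ 7;  out=∅∪out(7)=∅
  fail(18) 'ccb': from fail(17)=7 chase 'b': 7→0 ⇒ 1;  out=∅∪out(1)={0}
  fail(22) 'aab': from fail(21)=11 chase 'b': 11 ⇒ 12;  out={5}∪out(12)={0,5}
  fail(5) 'daaa': from fail(4)=21 chase 'a': 21→11 ⇒ 21;  out=∅∪out(21)=∅
  fail(10) 'cabc': from fail(9)=12 chase 'c': 12 ⇒ 13;  out={2}∪out(13)={2}
  fail(14) 'abcd': from fail(13)=7 chase 'd': 7→0 ⇒ 2;  out=∅∪out(2)=∅
  fail(19) 'ccba': from fail(18)=1 chase 'a': 1→0 ⇒ 11;  out=∅∪out(11)=∅
  fail(6) 'daaab': from fail(5)=21 chase 'b': 21 ⇒ 22;  out={1}∪out(22)={0,1,5}
  fail(15) 'abcdb': from fail(14)=2 chase 'b': 2→0 ⇒ 1;  out=∅∪out(1)={0}
  fail(20) 'ccbac': from fail(19)=11 chase 'c': 11→0 ⇒ 7;  out={4}∪out(7)={4}
  fail(16) 'abcdba': from fail(15)=1 chase 'a': 1→0 ⇒ 11;  out={3}∪out(11)={3}

Text stream:
i=0 'd': node 0→2
i=1 'a': node 2→3
i=2 'a': node 3→4
i=3 'a': node 4→5
i=4 'b': node 5→6  emit P0@[4:4],P1@[0:4],P5@[2:4]
i=5 'd': node 6→2 ·f
i=6 'a': node 2→3
i=7 'a': node 3→4
i=8 'b': node 4→22 ·f  emit P0@[8:8],P5@[6:8]
i=9 'c': node 22→13 ·f
i=10 'd': node 13→14
i=11 'a': node 14→3 ·f
i=12 'c': node 3→7 ·f
i=13 'c': node 7→17
i=14 'b': node 17→18  emit P0@[14:14]
i=15 'a': node 18→19
i=16 'c': node 19→20  emit P4@[12:16]
i=17 'a': node 20→8 ·f
i=18 'a': node 8→21 ·f
i=19 'b': node 21→22  emit P0@[19:19],P5@[17:19]
i=20 'c': node 22→13 ·f
i=21 'b': node 13→1 ·f  emit P0@[21:21]
i=22 'd': node 1→2 ·f
i=23 'a': node 2→3
i=24 'a': node 3→4
i=25 'a': node 4→5
i=26 'b': node 5→6  emit P0@[26:26],P1@[22:26],P5@[24:26]
i=27 'b': node 6→1 ·f  emit P0@[27:27]
i=28 'a': node 1→11 ·f
i=29 'a': node 11→21
i=30 'b': node 21→22  emit P0@[30:30],P5@[28:30]
i=31 'c': node 22→13 ·f
i=32 'c': node 13→17 ·f
i=33 'b': node 17→18  emit P0@[33:33]
i=34 'a': node 18→19
i=35 'c': node 19→20  emit P4@[31:35]
i=36 'c': node 20→17 ·f
i=37 'd': node 17→2 ·f
i=38 'd': node 2→2 ·f

Matches: [[4,0],[4,1],[4,5],[8,0],[8,5],[14,0],[16,4],[19,0],[19,5],[21,0],[26,0],[26,1],[26,5],[27,0],[30,0],[30,5],[33,0],[35,4]]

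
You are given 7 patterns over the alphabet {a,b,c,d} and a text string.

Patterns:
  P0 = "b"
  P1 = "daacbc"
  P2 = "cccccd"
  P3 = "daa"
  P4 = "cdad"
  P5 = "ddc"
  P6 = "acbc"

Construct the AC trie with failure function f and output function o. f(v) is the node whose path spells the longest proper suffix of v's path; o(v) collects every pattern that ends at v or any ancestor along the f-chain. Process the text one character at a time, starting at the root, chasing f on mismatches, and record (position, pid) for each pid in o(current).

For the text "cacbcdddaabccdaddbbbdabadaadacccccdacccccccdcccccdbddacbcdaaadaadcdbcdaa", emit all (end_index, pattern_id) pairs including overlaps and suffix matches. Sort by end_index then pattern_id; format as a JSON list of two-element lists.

Construct AC machine:
Trie nodes:
  n0 'ε': a→19 b→1 c→8 d→2
  n1 'b': ·  ←P0
  n2 'd': a→3 d→17
  n3 'da': a→4
  n4 'daa': c→5  ←P3
  n5 'daac': b→6
  n6 'daacb': c→7
  n7 'daacbc': ·  ←P1
  n8 'c': c→9 d→14
  n9 'cc': c→10
  n10 'ccc': c→11
  n11 'cccc': c→12
  n12 'ccccc': d→13
  n13 'cccccd': ·  ←P2
  n14 'cd': a→15
  n15 'cda': d→16
  n16 'cdad': ·  ←P4
  n17 'dd': c→18
  n18 'ddc': ·  ←P5
  n19 'a': c→20
  n20 'ac': b→21
  n21 'acb': c→22
  n22 'acbc': ·  ←P6

Failure links (BFS by depth):
  fail(1) 'b': from fail(0)=0 chase 'b': 0 ⇒ 0;  out={0}∪out(0)={0}
  fail(2) 'd': from fail(0)=0 chase 'd': 0 ⇒ 0;  out=∅∪out(0)=∅
  fail(8) 'c': from fail(0)=0 chase 'c': 0 ⇒ 0;  out=∅∪out(0)=∅
  fail(19) 'a': from fail(0)=0 chase 'a': 0 ⇒ 0;  out=∅∪out(0)=∅
  fail(3) 'da': from fail(2)=0 chase 'a': 0 ⇒ 19;  out=∅∪out(19)=∅
  fail(9) 'cc': from fail(8)=0 chase 'c': 0 ⇒ 8;  out=∅∪out(8)=∅
  fail(14) 'cd': from fail(8)=0 chase 'd': 0 ⇒ 2;  out=∅∪out(2)=∅
  fail(17) 'dd': from fail(2)=0 chase 'd': 0 ⇒ 2;  out=∅∪out(2)=∅
  fail(20) 'ac': from fail(19)=0 chase 'c': 0 ⇒ 8;  out=∅∪out(8)=∅
  fail(4) 'daa': from fail(3)=19 chase 'a': 19→0 ⇒ 19;  out={3}∪out(19)={3}
  fail(10) 'ccc': from fail(9)=8 chase 'c': 8 ⇒ 9;  out=∅∪out(9)=∅
  fail(15) 'cda': from fail(14)=2 chase 'a': 2 ⇒ 3;  out=∅∪out(3)=∅
  fail(18) 'ddc': from fail(17)=2 chase 'c': 2→0 ⇒ 8;  out={5}∪out(8)={5}
  fail(21) 'acb': from fail(20)=8 chase 'b': 8→0 ⇒ 1;  out=∅∪out(1)={0}
  fail(5) 'daac': from fail(4)=19 chase 'c': 19 ⇒ 20;  out=∅∪out(20)=∅
  fail(11) 'cccc': from fail(10)=9 chase 'c': 9 ⇒ 10;  out=∅∪out(10)=∅
  fail(16) 'cdad': from fail(15)=3 chase 'd': 3→19→0 ⇒ 2;  out={4}∪out(2)={4}
  fail(22) 'acbc': from fail(21)=1 chase 'c': 1→0 ⇒ 8;  out={6}∪out(8)={6}
  fail(6) 'daacb': from fail(5)=20 chase 'b': 20 ⇒ 21;  out=∅∪out(21)={0}
  fail(12) 'ccccc': from fail(11)=10 chase 'c': 10 ⇒ 11;  out=∅∪out(11)=∅
  fail(7) 'daacbc': from fail(6)=21 chase 'c': 21 ⇒ 22;  out={1}∪out(22)={1,6}
  fail(13) 'cccccd': from fail(12)=11 chase 'd': 11→10→9→8 ⇒ 14;  out={2}∪out(14)={2}

Scan:
[0] read 'c'  n0⇒n8
[1] read 'a'  n8⇒n19 (via fail)
[2] read 'c'  n19⇒n20
[3] read 'b'  n20⇒n21  ** P0@[3:3]
[4] read 'c'  n21⇒n22  ** P6@[1:4]
[5] read 'd'  n22⇒n14 (via fail)
[6] read 'd'  n14⇒n17 (via fail)
[7] read 'd'  n17⇒n17 (via fail)
[8] read 'a'  n17⇒n3 (via fail)
[9] read 'a'  n3⇒n4  ** P3@[7:9]
[10] read 'b'  n4⇒n1 (via fail)  ** P0@[10:10]
[11] read 'c'  n1⇒n8 (via fail)
[12] read 'c'  n8⇒n9
[13] read 'd'  n9⇒n14 (via fail)
[14] read 'a'  n14⇒n15
[15] read 'd'  n15⇒n16  ** P4@[12:15]
[16] read 'd'  n16⇒n17 (via fail)
[17] read 'b'  n17⇒n1 (via fail)  ** P0@[17:17]
[18] read 'b'  n1⇒n1 (via fail)  ** P0@[18:18]
[19] read 'b'  n1⇒n1 (via fail)  ** P0@[19:19]
[20] read 'd'  n1⇒n2 (via fail)
[21] read 'a'  n2⇒n3
[22] read 'b'  n3⇒n1 (via fail)  ** P0@[22:22]
[23] read 'a'  n1⇒n19 (via fail)
[24] read 'd'  n19⇒n2 (via fail)
[25] read 'a'  n2⇒n3
[26] read 'a'  n3⇒n4  ** P3@[24:26]
[27] read 'd'  n4⇒n2 (via fail)
[28] read 'a'  n2⇒n3
[29] read 'c'  n3⇒n20 (via fail)
[30] read 'c'  n20⇒n9 (via fail)
[31] read 'c'  n9⇒n10
[32] read 'c'  n10⇒n11
[33] read 'c'  n11⇒n12
[34] read 'd'  n12⇒n13  ** P2@[29:34]
[35] read 'a'  n13⇒n15 (via fail)
[36] read 'c'  n15⇒n20 (via fail)
[37] read 'c'  n20⇒n9 (via fail)
[38] read 'c'  n9⇒n10
[39] read 'c'  n10⇒n11
[40] read 'c'  n11⇒n12
[41] read 'c'  n12⇒n12 (via fail)
[42] read 'c'  n12⇒n12 (via fail)
[43] read 'd'  n12⇒n13  ** P2@[38:43]
[44] read 'c'  n13⇒n8 (via fail)
[45] read 'c'  n8⇒n9
[46] read 'c'  n9⇒n10
[47] read 'c'  n10⇒n11
[48] read 'c'  n11⇒n12
[49] read 'd'  n12⇒n13  ** P2@[44:49]
[50] read 'b'  n13⇒n1 (via fail)  ** P0@[50:50]
[51] read 'd'  n1⇒n2 (via fail)
[52] read 'd'  n2⇒n17
[53] read 'a'  n17⇒n3 (via fail)
[54] read 'c'  n3⇒n20 (via fail)
[55] read 'b'  n20⇒n21  ** P0@[55:55]
[56] read 'c'  n21⇒n22  ** P6@[53:56]
[57] read 'd'  n22⇒n14 (via fail)
[58] read 'a'  n14⇒n15
[59] read 'a'  n15⇒n4 (via fail)  ** P3@[57:59]
[60] read 'a'  n4⇒n19 (via fail)
[61] read 'd'  n19⇒n2 (via fail)
[62] read 'a'  n2⇒n3
[63] read 'a'  n3⇒n4  ** P3@[61:63]
[64] read 'd'  n4⇒n2 (via fail)
[65] read 'c'  n2⇒n8 (via fail)
[66] read 'd'  n8⇒n14
[67] read 'b'  n14⇒n1 (via fail)  ** P0@[67:67]
[68] read 'c'  n1⇒n8 (via fail)
[69] read 'd'  n8⇒n14
[70] read 'a'  n14⇒n15
[71] read 'a'  n15⇒n4 (via fail)  ** P3@[69:71]

All matches (sorted): [[3,0],[4,6],[9,3],[10,0],[15,4],[17,0],[18,0],[19,0],[22,0],[26,3],[34,2],[43,2],[49,2],[50,0],[55,0],[56,6],[59,3],[63,3],[67,0],[71,3]]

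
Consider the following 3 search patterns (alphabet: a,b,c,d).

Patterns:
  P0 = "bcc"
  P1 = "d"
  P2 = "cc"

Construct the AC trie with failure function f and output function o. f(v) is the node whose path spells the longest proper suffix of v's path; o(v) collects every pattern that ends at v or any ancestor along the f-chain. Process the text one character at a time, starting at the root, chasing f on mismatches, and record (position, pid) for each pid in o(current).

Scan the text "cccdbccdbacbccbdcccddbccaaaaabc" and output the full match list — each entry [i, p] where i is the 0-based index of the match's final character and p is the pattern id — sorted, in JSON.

Construct AC machine:
Trie nodes:
  n0 'ε': b→1 c→5 d→4
  n1 'b': c→2
  n2 'bc': c→3
  n3 'bcc': ·  ←P0
  n4 'd': ·  ←P1
  n5 'c': c→6
  n6 'cc': ·  ←P2

BFS fail/out derivation:
  fail(1) 'b': from fail(0)=0 chase 'b': 0 ⇒ 0;  out=∅∪out(0)=∅
  fail(4) 'd': from fail(0)=0 chase 'd': 0 ⇒ 0;  out={1}∪out(0)={1}
  fail(5) 'c': from fail(0)=0 chase 'c': 0 ⇒ 0;  out=∅∪out(0)=∅
  fail(2) 'bc': from fail(1)=0 chase 'c': 0 ⇒ 5;  out=∅∪out(5)=∅
  fail(6) 'cc': from fail(5)=0 chase 'c': 0 ⇒ 5;  out={2}∪out(5)={2}
  fail(3) 'bcc': from fail(2)=5 chase 'c': 5 ⇒ 6;  out={0}∪out(6)={0,2}

Text stream:
pos 0 'c': at 5
pos 1 'c': at 6  emit P2@[0:1]
pos 2 'c': at 6 (via fail)  emit P2@[1:2]
pos 3 'd': at 4 (via fail)  emit P1@[3:3]
pos 4 'b': at 1 (via fail)
pos 5 'c': at 2
pos 6 'c': at 3  emit P0@[4:6],P2@[5:6]
pos 7 'd': at 4 (via fail)  emit P1@[7:7]
pos 8 'b': at 1 (via fail)
pos 9 'a': at 0 (via fail)
pos 10 'c': at 5
pos 11 'b': at 1 (via fail)
pos 12 'c': at 2
pos 13 'c': at 3  emit P0@[11:13],P2@[12:13]
pos 14 'b': at 1 (via fail)
pos 15 'd': at 4 (via fail)  emit P1@[15:15]
pos 16 'c': at 5 (via fail)
pos 17 'c': at 6  emit P2@[16:17]
pos 18 'c': at 6 (via fail)  emit P2@[17:18]
pos 19 'd': at 4 (via fail)  emit P1@[19:19]
pos 20 'd': at 4 (via fail)  emit P1@[20:20]
pos 21 'b': at 1 (via fail)
pos 22 'c': at 2
pos 23 'c': at 3  emit P0@[21:23],P2@[22:23]
pos 24 'a': at 0 (via fail)
pos 25 'a': at 0
pos 26 'a': at 0
pos 27 'a': at 0
pos 28 'a': at 0
pos 29 'b': at 1
pos 30 'c': at 2

All matches (sorted): [[1,2],[2,2],[3,1],[6,0],[6,2],[7,1],[13,0],[13,2],[15,1],[17,2],[18,2],[19,1],[20,1],[23,0],[23,2]]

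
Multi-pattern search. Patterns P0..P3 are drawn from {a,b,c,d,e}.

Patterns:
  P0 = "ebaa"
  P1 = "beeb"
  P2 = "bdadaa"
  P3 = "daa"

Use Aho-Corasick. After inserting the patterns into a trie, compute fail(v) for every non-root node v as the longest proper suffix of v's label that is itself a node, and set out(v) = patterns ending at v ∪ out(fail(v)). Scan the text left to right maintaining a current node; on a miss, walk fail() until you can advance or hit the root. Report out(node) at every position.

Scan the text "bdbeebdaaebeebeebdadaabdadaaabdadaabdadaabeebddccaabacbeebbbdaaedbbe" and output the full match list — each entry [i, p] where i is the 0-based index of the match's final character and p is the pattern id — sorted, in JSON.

Build:
Trie (insert patterns):
  n0 'ε': b→5 d→14 e→1
  n1 'e': b→2
  n2 'eb': a→3
  n3 'eba': a→4
  n4 'ebaa': ·  ←P0
  n5 'b': d→9 e→6
  n6 'be': e→7
  n7 'bee': b→8
  n8 'beeb': ·  ←P1
  n9 'bd': a→10
  n10 'bda': d→11
  n11 'bdad': a→12
  n12 'bdada': a→13
  n13 'bdadaa': ·  ←P2
  n14 'd': a→15
  n15 'da': a→16
  n16 'daa': ·  ←P3

BFS fail/out derivation:
  fail(1) 'e': from fail(0)=0 chase 'e': 0 ⇒ 0;  out=∅∪out(0)=∅
  fail(5) 'b': from fail(0)=0 chase 'b': 0 ⇒ 0;  out=∅∪out(0)=∅
  fail(14) 'd': from fail(0)=0 chase 'd': 0 ⇒ 0;  out=∅∪out(0)=∅
  fail(2) 'eb': from fail(1)=0 chase 'b': 0 ⇒ 5;  out=∅∪out(5)=∅
  fail(6) 'be': from fail(5)=0 chase 'e': 0 ⇒ 1;  out=∅∪out(1)=∅
  fail(9) 'bd': from fail(5)=0 chase 'd': 0 ⇒ 14;  out=∅∪out(14)=∅
  fail(15) 'da': from fail(14)=0 chase 'a': 0 ⇒ 0;  out=∅∪out(0)=∅
  fail(3) 'eba': from fail(2)=5 chase 'a': 5→0 ⇒ 0;  out=∅∪out(0)=∅
  fail(7) 'bee': from fail(6)=1 chase 'e': 1→0 ⇒ 1;  out=∅∪out(1)=∅
  fail(10) 'bda': from fail(9)=14 chase 'a': 14 ⇒ 15;  out=∅∪out(15)=∅
  fail(16) 'daa': from fail(15)=0 chase 'a': 0 ⇒ 0;  out={3}∪out(0)={3}
  fail(4) 'ebaa': from fail(3)=0 chase 'a': 0 ⇒ 0;  out={0}∪out(0)={0}
  fail(8) 'beeb': from fail(7)=1 chase 'b': 1 ⇒ 2;  out={1}∪out(2)={1}
  fail(11) 'bdad': from fail(10)=15 chase 'd': 15→0 ⇒ 14;  out=∅∪out(14)=∅
  fail(12) 'bdada': from fail(11)=14 chase 'a': 14 ⇒ 15;  out=∅∪out(15)=∅
  fail(13) 'bdadaa': from fail(12)=15 chase 'a': 15 ⇒ 16;  out={2}∪out(16)={2,3}

Text stream:
[0] read 'b'  n0⇒n5
[1] read 'd'  n5⇒n9
[2] read 'b'  n9⇒n5 (fail-walked)
[3] read 'e'  n5⇒n6
[4] read 'e'  n6⇒n7
[5] read 'b'  n7⇒n8  → match P1@[2:5]
[6] read 'd'  n8⇒n9 (fail-walked)
[7] read 'a'  n9⇒n10
[8] read 'a'  n10⇒n16 (fail-walked)  → match P3@[6:8]
[9] read 'e'  n16⇒n1 (fail-walked)
[10] read 'b'  n1⇒n2
[11] read 'e'  n2⇒n6 (fail-walked)
[12] read 'e'  n6⇒n7
[13] read 'b'  n7⇒n8  → match P1@[10:13]
[14] read 'e'  n8⇒n6 (fail-walked)
[15] read 'e'  n6⇒n7
[16] read 'b'  n7⇒n8  → match P1@[13:16]
[17] read 'd'  n8⇒n9 (fail-walked)
[18] read 'a'  n9⇒n10
[19] read 'd'  n10⇒n11
[20] read 'a'  n11⇒n12
[21] read 'a'  n12⇒n13  → match P2@[16:21],P3@[19:21]
[22] read 'b'  n13⇒n5 (fail-walked)
[23] read 'd'  n5⇒n9
[24] read 'a'  n9⇒n10
[25] read 'd'  n10⇒n11
[26] read 'a'  n11⇒n12
[27] read 'a'  n12⇒n13  → match P2@[22:27],P3@[25:27]
[28] read 'a'  n13⇒n0 (fail-walked)
[29] read 'b'  n0⇒n5
[30] read 'd'  n5⇒n9
[31] read 'a'  n9⇒n10
[32] read 'd'  n10⇒n11
[33] read 'a'  n11⇒n12
[34] read 'a'  n12⇒n13  → match P2@[29:34],P3@[32:34]
[35] read 'b'  n13⇒n5 (fail-walked)
[36] read 'd'  n5⇒n9
[37] read 'a'  n9⇒n10
[38] read 'd'  n10⇒n11
[39] read 'a'  n11⇒n12
[40] read 'a'  n12⇒n13  → match P2@[35:40],P3@[38:40]
[41] read 'b'  n13⇒n5 (fail-walked)
[42] read 'e'  n5⇒n6
[43] read 'e'  n6⇒n7
[44] read 'b'  n7⇒n8  → match P1@[41:44]
[45] read 'd'  n8⇒n9 (fail-walked)
[46] read 'd'  n9⇒n14 (fail-walked)
[47] read 'c'  n14⇒n0 (fail-walked)
[48] read 'c'  n0⇒n0
[49] read 'a'  n0⇒n0
[50] read 'a'  n0⇒n0
[51] read 'b'  n0⇒n5
[52] read 'a'  n5⇒n0 (fail-walked)
[53] read 'c'  n0⇒n0
[54] read 'b'  n0⇒n5
[55] read 'e'  n5⇒n6
[56] read 'e'  n6⇒n7
[57] read 'b'  n7⇒n8  → match P1@[54:57]
[58] read 'b'  n8⇒n5 (fail-walked)
[59] read 'b'  n5⇒n5 (fail-walked)
[60] read 'd'  n5⇒n9
[61] read 'a'  n9⇒n10
[62] read 'a'  n10⇒n16 (fail-walked)  → match P3@[60:62]
[63] read 'e'  n16⇒n1 (fail-walked)
[64] read 'd'  n1⇒n14 (fail-walked)
[65] read 'b'  n14⇒n5 (fail-walked)
[66] read 'b'  n5⇒n5 (fail-walked)
[67] read 'e'  n5⇒n6

All matches (sorted): [[5,1],[8,3],[13,1],[16,1],[21,2],[21,3],[27,2],[27,3],[34,2],[34,3],[40,2],[40,3],[44,1],[57,1],[62,3]]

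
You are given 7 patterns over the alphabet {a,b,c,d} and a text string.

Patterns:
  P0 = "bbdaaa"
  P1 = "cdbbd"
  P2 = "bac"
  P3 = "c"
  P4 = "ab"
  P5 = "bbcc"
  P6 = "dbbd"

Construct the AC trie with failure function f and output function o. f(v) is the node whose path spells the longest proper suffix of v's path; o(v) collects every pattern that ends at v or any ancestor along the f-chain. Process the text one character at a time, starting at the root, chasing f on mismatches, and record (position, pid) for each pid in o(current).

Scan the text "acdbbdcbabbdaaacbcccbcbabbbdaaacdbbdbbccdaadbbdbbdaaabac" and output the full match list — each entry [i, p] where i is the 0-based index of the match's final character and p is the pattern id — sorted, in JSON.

Build automaton:
Trie (insert patterns):
  0='ε' goto a→14 b→1 c→7 d→18
  1='b' goto a→12 b→2
  2='bb' goto c→16 d→3
  3='bbd' goto a→4
  4='bbda' goto a→5
  5='bbdaa' goto a→6
  6='bbdaaa' goto ·  [P0 ends]
  7='c' goto d→8  [P3 ends]
  8='cd' goto b→9
  9='cdb' goto b→10
  10='cdbb' goto d→11
  11='cdbbd' goto ·  [P1 ends]
  12='ba' goto c→13
  13='bac' goto ·  [P2 ends]
  14='a' goto b→15
  15='ab' goto ·  [P4 ends]
  16='bbc' goto c→17
  17='bbcc' goto ·  [P5 ends]
  18='d' goto b→19
  19='db' goto b→20
  20='dbb' goto d→21
  21='dbbd' goto ·  [P6 ends]

Failure links (BFS by depth):
  n1('b'): parent n0 fail=0; on 'b' 0 → fail=0;  out ∅∪∅=∅
  n7('c'): parent n0 fail=0; on 'c' 0 → fail=0;  out {3}∪∅={3}
  n14('a'): parent n0 fail=0; on 'a' 0 → fail=0;  out ∅∪∅=∅
  n18('d'): parent n0 fail=0; on 'd' 0 → fail=0;  out ∅∪∅=∅
  n2('bb'): parent n1 fail=0; on 'b' 0 → fail=1;  out ∅∪∅=∅
  n8('cd'): parent n7 fail=0; on 'd' 0 → fail=18;  out ∅∪∅=∅
  n12('ba'): parent n1 fail=0; on 'a' 0 → fail=14;  out ∅∪∅=∅
  n15('ab'): parent n14 fail=0; on 'b' 0 → fail=1;  out {4}∪∅={4}
  n19('db'): parent n18 fail=0; on 'b' 0 → fail=1;  out ∅∪∅=∅
  n3('bbd'): parent n2 fail=1; on 'd' 1→0 → fail=18;  out ∅∪∅=∅
  n9('cdb'): parent n8 fail=18; on 'b' 18 → fail=19;  out ∅∪∅=∅
  n13('bac'): parent n12 fail=14; on 'c' 14→0 → fail=7;  out {2}∪{3}={2,3}
  n16('bbc'): parent n2 fail=1; on 'c' 1→0 → fail=7;  out ∅∪{3}={3}
  n20('dbb'): parent n19 fail=1; on 'b' 1 → fail=2;  out ∅∪∅=∅
  n4('bbda'): parent n3 fail=18; on 'a' 18→0 → fail=14;  out ∅∪∅=∅
  n10('cdbb'): parent n9 fail=19; on 'b' 19 → fail=20;  out ∅∪∅=∅
  n17('bbcc'): parent n16 fail=7; on 'c' 7→0 → fail=7;  out {5}∪{3}={3,5}
  n21('dbbd'): parent n20 fail=2; on 'd' 2 → fail=3;  out {6}∪∅={6}
  n5('bbdaa'): parent n4 fail=14; on 'a' 14→0 → fail=14;  out ∅∪∅=∅
  n11('cdbbd'): parent n10 fail=20; on 'd' 20 → fail=21;  out {1}∪{6}={1,6}
  n6('bbdaaa'): parent n5 fail=14; on 'a' 14→0 → fail=14;  out {0}∪∅={0}

Scan:
i=0 'a': node 0→14
i=1 'c': node 14→7 (via fail)  emit P3@[1:1]
i=2 'd': node 7→8
i=3 'b': node 8→9
i=4 'b': node 9→10
i=5 'd': node 10→11  emit P1@[1:5],P6@[2:5]
i=6 'c': node 11→7 (via fail)  emit P3@[6:6]
i=7 'b': node 7→1 (via fail)
i=8 'a': node 1→12
i=9 'b': node 12→15 (via fail)  emit P4@[8:9]
i=10 'b': node 15→2 (via fail)
i=11 'd': node 2→3
i=12 'a': node 3→4
i=13 'a': node 4→5
i=14 'a': node 5→6  emit P0@[9:14]
i=15 'c': node 6→7 (via fail)  emit P3@[15:15]
i=16 'b': node 7→1 (via fail)
i=17 'c': node 1→7 (via fail)  emit P3@[17:17]
i=18 'c': node 7→7 (via fail)  emit P3@[18:18]
i=19 'c': node 7→7 (via fail)  emit P3@[19:19]
i=20 'b': node 7→1 (via fail)
i=21 'c': node 1→7 (via fail)  emit P3@[21:21]
i=22 'b': node 7→1 (via fail)
i=23 'a': node 1→12
i=24 'b': node 12→15 (via fail)  emit P4@[23:24]
i=25 'b': node 15→2 (via fail)
i=26 'b': node 2→2 (via fail)
i=27 'd': node 2→3
i=28 'a': node 3→4
i=29 'a': node 4→5
i=30 'a': node 5→6  emit P0@[25:30]
i=31 'c': node 6→7 (via fail)  emit P3@[31:31]
i=32 'd': node 7→8
i=33 'b': node 8→9
i=34 'b': node 9→10
i=35 'd': node 10→11  emit P1@[31:35],P6@[32:35]
i=36 'b': node 11→19 (via fail)
i=37 'b': node 19→20
i=38 'c': node 20→16 (via fail)  emit P3@[38:38]
i=39 'c': node 16→17  emit P3@[39:39],P5@[36:39]
i=40 'd': node 17→8 (via fail)
i=41 'a': node 8→14 (via fail)
i=42 'a': node 14→14 (via fail)
i=43 'd': node 14→18 (via fail)
i=44 'b': node 18→19
i=45 'b': node 19→20
i=46 'd': node 20→21  emit P6@[43:46]
i=47 'b': node 21→19 (via fail)
i=48 'b': node 19→20
i=49 'd': node 20→21  emit P6@[46:49]
i=50 'a': node 21→4 (via fail)
i=51 'a': node 4→5
i=52 'a': node 5→6  emit P0@[47:52]
i=53 'b': node 6→15 (via fail)  emit P4@[52:53]
i=54 'a': node 15→12 (via fail)
i=55 'c': node 12→13  emit P2@[53:55],P3@[55:55]

All matches (sorted): [[1,3],[5,1],[5,6],[6,3],[9,4],[14,0],[15,3],[17,3],[18,3],[19,3],[21,3],[24,4],[30,0],[31,3],[35,1],[35,6],[38,3],[39,3],[39,5],[46,6],[49,6],[52,0],[53,4],[55,2],[55,3]]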